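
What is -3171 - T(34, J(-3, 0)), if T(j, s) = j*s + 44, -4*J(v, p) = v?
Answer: -6481/2 ≈ -3240.5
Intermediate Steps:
J(v, p) = -v/4
T(j, s) = 44 + j*s
-3171 - T(34, J(-3, 0)) = -3171 - (44 + 34*(-1/4*(-3))) = -3171 - (44 + 34*(3/4)) = -3171 - (44 + 51/2) = -3171 - 1*139/2 = -3171 - 139/2 = -6481/2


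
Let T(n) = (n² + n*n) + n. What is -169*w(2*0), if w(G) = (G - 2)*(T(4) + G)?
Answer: 12168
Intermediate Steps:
T(n) = n + 2*n² (T(n) = (n² + n²) + n = 2*n² + n = n + 2*n²)
w(G) = (-2 + G)*(36 + G) (w(G) = (G - 2)*(4*(1 + 2*4) + G) = (-2 + G)*(4*(1 + 8) + G) = (-2 + G)*(4*9 + G) = (-2 + G)*(36 + G))
-169*w(2*0) = -169*(-72 + (2*0)² + 34*(2*0)) = -169*(-72 + 0² + 34*0) = -169*(-72 + 0 + 0) = -169*(-72) = 12168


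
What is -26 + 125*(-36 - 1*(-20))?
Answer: -2026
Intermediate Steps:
-26 + 125*(-36 - 1*(-20)) = -26 + 125*(-36 + 20) = -26 + 125*(-16) = -26 - 2000 = -2026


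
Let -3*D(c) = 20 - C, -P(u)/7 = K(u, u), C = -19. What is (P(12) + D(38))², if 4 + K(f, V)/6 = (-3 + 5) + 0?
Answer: 5041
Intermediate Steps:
K(f, V) = -12 (K(f, V) = -24 + 6*((-3 + 5) + 0) = -24 + 6*(2 + 0) = -24 + 6*2 = -24 + 12 = -12)
P(u) = 84 (P(u) = -7*(-12) = 84)
D(c) = -13 (D(c) = -(20 - 1*(-19))/3 = -(20 + 19)/3 = -⅓*39 = -13)
(P(12) + D(38))² = (84 - 13)² = 71² = 5041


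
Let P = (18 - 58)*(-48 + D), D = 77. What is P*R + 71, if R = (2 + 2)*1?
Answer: -4569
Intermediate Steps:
R = 4 (R = 4*1 = 4)
P = -1160 (P = (18 - 58)*(-48 + 77) = -40*29 = -1160)
P*R + 71 = -1160*4 + 71 = -4640 + 71 = -4569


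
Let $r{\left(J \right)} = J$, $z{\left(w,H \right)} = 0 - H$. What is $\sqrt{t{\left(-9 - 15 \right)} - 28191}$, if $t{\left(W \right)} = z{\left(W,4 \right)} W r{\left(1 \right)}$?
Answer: $i \sqrt{28095} \approx 167.62 i$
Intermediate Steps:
$z{\left(w,H \right)} = - H$
$t{\left(W \right)} = - 4 W$ ($t{\left(W \right)} = \left(-1\right) 4 W 1 = - 4 W 1 = - 4 W$)
$\sqrt{t{\left(-9 - 15 \right)} - 28191} = \sqrt{- 4 \left(-9 - 15\right) - 28191} = \sqrt{\left(-4\right) \left(-24\right) - 28191} = \sqrt{96 - 28191} = \sqrt{-28095} = i \sqrt{28095}$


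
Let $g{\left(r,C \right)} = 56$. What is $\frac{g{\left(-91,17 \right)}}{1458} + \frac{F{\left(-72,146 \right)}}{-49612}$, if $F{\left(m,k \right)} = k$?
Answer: $\frac{641351}{18083574} \approx 0.035466$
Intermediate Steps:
$\frac{g{\left(-91,17 \right)}}{1458} + \frac{F{\left(-72,146 \right)}}{-49612} = \frac{56}{1458} + \frac{146}{-49612} = 56 \cdot \frac{1}{1458} + 146 \left(- \frac{1}{49612}\right) = \frac{28}{729} - \frac{73}{24806} = \frac{641351}{18083574}$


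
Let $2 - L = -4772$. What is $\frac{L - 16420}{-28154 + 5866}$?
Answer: $\frac{5823}{11144} \approx 0.52252$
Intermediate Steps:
$L = 4774$ ($L = 2 - -4772 = 2 + 4772 = 4774$)
$\frac{L - 16420}{-28154 + 5866} = \frac{4774 - 16420}{-28154 + 5866} = - \frac{11646}{-22288} = \left(-11646\right) \left(- \frac{1}{22288}\right) = \frac{5823}{11144}$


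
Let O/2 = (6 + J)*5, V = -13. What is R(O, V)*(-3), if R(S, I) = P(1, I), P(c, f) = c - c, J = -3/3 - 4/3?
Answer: 0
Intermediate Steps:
J = -7/3 (J = -3*⅓ - 4*⅓ = -1 - 4/3 = -7/3 ≈ -2.3333)
O = 110/3 (O = 2*((6 - 7/3)*5) = 2*((11/3)*5) = 2*(55/3) = 110/3 ≈ 36.667)
P(c, f) = 0
R(S, I) = 0
R(O, V)*(-3) = 0*(-3) = 0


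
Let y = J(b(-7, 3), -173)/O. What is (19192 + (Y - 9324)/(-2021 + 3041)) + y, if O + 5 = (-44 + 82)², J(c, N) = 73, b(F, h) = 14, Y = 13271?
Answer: 28175387953/1467780 ≈ 19196.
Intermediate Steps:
O = 1439 (O = -5 + (-44 + 82)² = -5 + 38² = -5 + 1444 = 1439)
y = 73/1439 ≈ 0.050730
(19192 + (Y - 9324)/(-2021 + 3041)) + y = (19192 + (13271 - 9324)/(-2021 + 3041)) + 73/1439 = (19192 + 3947/1020) + 73/1439 = 19579787/1020 + 73/1439 = 28175387953/1467780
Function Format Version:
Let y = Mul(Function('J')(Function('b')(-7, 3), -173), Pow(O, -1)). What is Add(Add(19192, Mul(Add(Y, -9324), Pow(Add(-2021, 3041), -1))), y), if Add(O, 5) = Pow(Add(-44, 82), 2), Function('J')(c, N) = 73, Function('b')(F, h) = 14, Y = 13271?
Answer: Rational(28175387953, 1467780) ≈ 19196.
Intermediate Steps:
O = 1439 (O = Add(-5, Pow(Add(-44, 82), 2)) = Add(-5, Pow(38, 2)) = Add(-5, 1444) = 1439)
y = Rational(73, 1439) (y = Mul(73, Pow(1439, -1)) = Mul(73, Rational(1, 1439)) = Rational(73, 1439) ≈ 0.050730)
Add(Add(19192, Mul(Add(Y, -9324), Pow(Add(-2021, 3041), -1))), y) = Add(Add(19192, Mul(Add(13271, -9324), Pow(Add(-2021, 3041), -1))), Rational(73, 1439)) = Add(Add(19192, Mul(3947, Pow(1020, -1))), Rational(73, 1439)) = Add(Add(19192, Mul(3947, Rational(1, 1020))), Rational(73, 1439)) = Add(Add(19192, Rational(3947, 1020)), Rational(73, 1439)) = Add(Rational(19579787, 1020), Rational(73, 1439)) = Rational(28175387953, 1467780)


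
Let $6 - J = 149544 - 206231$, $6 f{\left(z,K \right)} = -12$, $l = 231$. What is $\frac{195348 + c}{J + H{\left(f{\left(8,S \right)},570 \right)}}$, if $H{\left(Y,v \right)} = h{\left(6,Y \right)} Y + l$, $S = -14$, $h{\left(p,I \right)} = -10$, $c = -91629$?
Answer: $\frac{103719}{56944} \approx 1.8214$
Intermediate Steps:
$f{\left(z,K \right)} = -2$ ($f{\left(z,K \right)} = \frac{1}{6} \left(-12\right) = -2$)
$J = 56693$ ($J = 6 - \left(149544 - 206231\right) = 6 - -56687 = 6 + 56687 = 56693$)
$H{\left(Y,v \right)} = 231 - 10 Y$ ($H{\left(Y,v \right)} = - 10 Y + 231 = 231 - 10 Y$)
$\frac{195348 + c}{J + H{\left(f{\left(8,S \right)},570 \right)}} = \frac{195348 - 91629}{56693 + \left(231 - -20\right)} = \frac{103719}{56693 + \left(231 + 20\right)} = \frac{103719}{56693 + 251} = \frac{103719}{56944}$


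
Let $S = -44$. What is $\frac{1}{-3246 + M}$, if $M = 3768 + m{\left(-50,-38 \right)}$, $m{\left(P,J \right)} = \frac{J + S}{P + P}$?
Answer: $\frac{50}{26141} \approx 0.0019127$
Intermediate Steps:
$m{\left(P,J \right)} = \frac{-44 + J}{2 P}$ ($m{\left(P,J \right)} = \frac{J - 44}{P + P} = \frac{-44 + J}{2 P}$)
$M = \frac{188441}{50}$ ($M = 3768 + \frac{-44 - 38}{2 \left(-50\right)} = 3768 + \frac{1}{2} \left(- \frac{1}{50}\right) \left(-82\right) = 3768 + \frac{41}{50} = \frac{188441}{50} \approx 3768.8$)
$\frac{1}{-3246 + M} = \frac{1}{-3246 + \frac{188441}{50}} = \frac{1}{\frac{26141}{50}} = \frac{50}{26141}$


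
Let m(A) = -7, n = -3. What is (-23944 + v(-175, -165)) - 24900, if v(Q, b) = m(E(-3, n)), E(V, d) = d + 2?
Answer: -48851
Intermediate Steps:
E(V, d) = 2 + d
v(Q, b) = -7
(-23944 + v(-175, -165)) - 24900 = (-23944 - 7) - 24900 = -23951 - 24900 = -48851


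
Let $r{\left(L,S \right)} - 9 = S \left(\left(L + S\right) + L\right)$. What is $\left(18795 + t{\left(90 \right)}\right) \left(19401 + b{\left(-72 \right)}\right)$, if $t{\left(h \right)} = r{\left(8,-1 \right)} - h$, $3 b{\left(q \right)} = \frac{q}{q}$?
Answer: $362785532$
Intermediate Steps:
$b{\left(q \right)} = \frac{1}{3}$ ($b{\left(q \right)} = \frac{q \frac{1}{q}}{3} = \frac{1}{3} \cdot 1 = \frac{1}{3}$)
$r{\left(L,S \right)} = 9 + S \left(S + 2 L\right)$ ($r{\left(L,S \right)} = 9 + S \left(\left(L + S\right) + L\right) = 9 + S \left(S + 2 L\right)$)
$t{\left(h \right)} = -6 - h$ ($t{\left(h \right)} = \left(9 + \left(-1\right)^{2} + 2 \cdot 8 \left(-1\right)\right) - h = \left(9 + 1 - 16\right) - h = -6 - h$)
$\left(18795 + t{\left(90 \right)}\right) \left(19401 + b{\left(-72 \right)}\right) = \left(18795 - 96\right) \left(19401 + \frac{1}{3}\right) = \left(18795 - 96\right) \frac{58204}{3} = 18699 \cdot \frac{58204}{3} = 362785532$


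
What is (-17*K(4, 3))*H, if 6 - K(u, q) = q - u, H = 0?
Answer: 0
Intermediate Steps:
K(u, q) = 6 + u - q (K(u, q) = 6 - (q - u) = 6 + (u - q) = 6 + u - q)
(-17*K(4, 3))*H = -17*(6 + 4 - 1*3)*0 = -17*(6 + 4 - 3)*0 = -17*7*0 = -119*0 = 0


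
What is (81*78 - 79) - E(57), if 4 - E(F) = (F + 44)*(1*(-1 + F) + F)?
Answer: 17648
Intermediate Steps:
E(F) = 4 - (-1 + 2*F)*(44 + F) (E(F) = 4 - (F + 44)*(1*(-1 + F) + F) = 4 - (44 + F)*((-1 + F) + F) = 4 - (44 + F)*(-1 + 2*F) = 4 - (-1 + 2*F)*(44 + F))
(81*78 - 79) - E(57) = (81*78 - 79) - (48 - 87*57 - 2*57²) = (6318 - 79) - (48 - 4959 - 2*3249) = 6239 - (48 - 4959 - 6498) = 6239 - 1*(-11409) = 6239 + 11409 = 17648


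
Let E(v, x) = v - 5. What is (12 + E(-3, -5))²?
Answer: 16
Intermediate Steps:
E(v, x) = -5 + v
(12 + E(-3, -5))² = (12 + (-5 - 3))² = (12 - 8)² = 4² = 16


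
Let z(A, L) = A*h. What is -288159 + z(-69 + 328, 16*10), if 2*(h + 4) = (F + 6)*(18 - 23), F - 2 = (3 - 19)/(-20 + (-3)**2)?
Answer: -3248485/11 ≈ -2.9532e+5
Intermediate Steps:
F = 38/11 (F = 2 + (3 - 19)/(-20 + (-3)**2) = 2 - 16/(-20 + 9) = 2 - 16/(-11) = 2 - 16*(-1/11) = 2 + 16/11 = 38/11 ≈ 3.4545)
h = -304/11 (h = -4 + ((38/11 + 6)*(18 - 23))/2 = -4 + ((104/11)*(-5))/2 = -4 + (1/2)*(-520/11) = -4 - 260/11 = -304/11 ≈ -27.636)
z(A, L) = -304*A/11 (z(A, L) = A*(-304/11) = -304*A/11)
-288159 + z(-69 + 328, 16*10) = -288159 - 304*(-69 + 328)/11 = -288159 - 304/11*259 = -288159 - 78736/11 = -3248485/11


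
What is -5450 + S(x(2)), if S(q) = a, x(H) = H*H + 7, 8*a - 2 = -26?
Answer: -5453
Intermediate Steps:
a = -3 (a = ¼ + (⅛)*(-26) = ¼ - 13/4 = -3)
x(H) = 7 + H² (x(H) = H² + 7 = 7 + H²)
S(q) = -3
-5450 + S(x(2)) = -5450 - 3 = -5453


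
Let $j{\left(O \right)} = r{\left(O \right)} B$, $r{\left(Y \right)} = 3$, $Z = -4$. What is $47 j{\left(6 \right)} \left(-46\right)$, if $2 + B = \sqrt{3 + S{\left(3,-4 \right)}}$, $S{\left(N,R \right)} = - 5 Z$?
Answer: $12972 - 6486 \sqrt{23} \approx -18134.0$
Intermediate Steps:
$S{\left(N,R \right)} = 20$ ($S{\left(N,R \right)} = \left(-5\right) \left(-4\right) = 20$)
$B = -2 + \sqrt{23}$ ($B = -2 + \sqrt{3 + 20} = -2 + \sqrt{23} \approx 2.7958$)
$j{\left(O \right)} = -6 + 3 \sqrt{23}$ ($j{\left(O \right)} = 3 \left(-2 + \sqrt{23}\right) = -6 + 3 \sqrt{23}$)
$47 j{\left(6 \right)} \left(-46\right) = 47 \left(-6 + 3 \sqrt{23}\right) \left(-46\right) = \left(-282 + 141 \sqrt{23}\right) \left(-46\right) = 12972 - 6486 \sqrt{23}$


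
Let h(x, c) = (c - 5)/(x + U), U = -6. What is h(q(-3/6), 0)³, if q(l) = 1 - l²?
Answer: 8000/9261 ≈ 0.86384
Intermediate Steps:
h(x, c) = (-5 + c)/(-6 + x) (h(x, c) = (c - 5)/(x - 6) = (-5 + c)/(-6 + x))
h(q(-3/6), 0)³ = ((-5 + 0)/(-6 + (1 - (-3/6)²)))³ = (-5/(-6 + (1 - (-3*⅙)²)))³ = (-5/(-6 + (1 - (-½)²)))³ = (-5/(-6 + (1 - 1*¼)))³ = (-5/(-6 + (1 - ¼)))³ = (-5/(-6 + ¾))³ = (-5/(-21/4))³ = (-4/21*(-5))³ = (20/21)³ = 8000/9261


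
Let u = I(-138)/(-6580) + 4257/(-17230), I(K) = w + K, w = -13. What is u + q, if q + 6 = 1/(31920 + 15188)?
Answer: -415520426343/66759926590 ≈ -6.2241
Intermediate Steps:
I(K) = -13 + K
q = -282647/47108 (q = -6 + 1/(31920 + 15188) = -6 + 1/47108 = -282647/47108 ≈ -6.0000)
u = -2540933/11337340 (u = (-13 - 138)/(-6580) + 4257/(-17230) = -151*(-1/6580) + 4257*(-1/17230) = 151/6580 - 4257/17230 = -2540933/11337340 ≈ -0.22412)
u + q = -2540933/11337340 - 282647/47108 = -415520426343/66759926590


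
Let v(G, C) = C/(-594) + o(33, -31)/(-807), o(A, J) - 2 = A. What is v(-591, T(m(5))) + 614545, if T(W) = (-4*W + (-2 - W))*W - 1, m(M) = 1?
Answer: 49097841296/79893 ≈ 6.1455e+5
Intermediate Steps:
o(A, J) = 2 + A
T(W) = -1 + W*(-2 - 5*W) (T(W) = (-2 - 5*W)*W - 1 = W*(-2 - 5*W) - 1 = -1 + W*(-2 - 5*W))
v(G, C) = -35/807 - C/594 (v(G, C) = C/(-594) + (2 + 33)/(-807) = C*(-1/594) + 35*(-1/807) = -C/594 - 35/807 = -35/807 - C/594)
v(-591, T(m(5))) + 614545 = (-35/807 - (-1 - 5*1**2 - 2*1)/594) + 614545 = (-35/807 - (-1 - 5*1 - 2)/594) + 614545 = (-35/807 - (-1 - 5 - 2)/594) + 614545 = (-35/807 - 1/594*(-8)) + 614545 = (-35/807 + 4/297) + 614545 = -2389/79893 + 614545 = 49097841296/79893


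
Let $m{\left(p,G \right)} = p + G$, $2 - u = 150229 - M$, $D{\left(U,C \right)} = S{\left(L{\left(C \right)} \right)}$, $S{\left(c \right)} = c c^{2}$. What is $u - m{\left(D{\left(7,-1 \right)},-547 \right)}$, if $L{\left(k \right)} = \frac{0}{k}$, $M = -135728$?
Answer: $-285408$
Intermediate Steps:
$L{\left(k \right)} = 0$
$S{\left(c \right)} = c^{3}$
$D{\left(U,C \right)} = 0$ ($D{\left(U,C \right)} = 0^{3} = 0$)
$u = -285955$ ($u = 2 - \left(150229 - -135728\right) = 2 - \left(150229 + 135728\right) = 2 - 285957 = -285955$)
$m{\left(p,G \right)} = G + p$
$u - m{\left(D{\left(7,-1 \right)},-547 \right)} = -285955 - \left(-547 + 0\right) = -285955 - -547 = -285955 + 547 = -285408$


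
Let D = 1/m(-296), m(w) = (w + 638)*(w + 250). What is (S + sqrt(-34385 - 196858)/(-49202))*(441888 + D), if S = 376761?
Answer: 873053447917805/5244 - 6951782015*I*sqrt(231243)/774045864 ≈ 1.6649e+11 - 4318.8*I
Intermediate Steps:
m(w) = (250 + w)*(638 + w) (m(w) = (638 + w)*(250 + w) = (250 + w)*(638 + w))
D = -1/15732 (D = 1/(159500 + (-296)**2 + 888*(-296)) = 1/(159500 + 87616 - 262848) = 1/(-15732) = -1/15732 ≈ -6.3565e-5)
(S + sqrt(-34385 - 196858)/(-49202))*(441888 + D) = (376761 + sqrt(-34385 - 196858)/(-49202))*(441888 - 1/15732) = (376761 + sqrt(-231243)*(-1/49202))*(6951782015/15732) = (376761 + (I*sqrt(231243))*(-1/49202))*(6951782015/15732) = (376761 - I*sqrt(231243)/49202)*(6951782015/15732) = 873053447917805/5244 - 6951782015*I*sqrt(231243)/774045864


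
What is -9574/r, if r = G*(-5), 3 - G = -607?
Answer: 4787/1525 ≈ 3.1390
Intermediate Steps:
G = 610 (G = 3 - 1*(-607) = 3 + 607 = 610)
r = -3050 (r = 610*(-5) = -3050)
-9574/r = -9574/(-3050) = -9574*(-1/3050) = 4787/1525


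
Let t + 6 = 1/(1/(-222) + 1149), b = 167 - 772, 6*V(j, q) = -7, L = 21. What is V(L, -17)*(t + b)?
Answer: 1090962775/1530462 ≈ 712.83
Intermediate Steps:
V(j, q) = -7/6 (V(j, q) = (⅙)*(-7) = -7/6)
b = -605
t = -1530240/255077 (t = -6 + 1/(1/(-222) + 1149) = -6 + 1/(-1/222 + 1149) = -6 + 1/(255077/222) = -6 + 222/255077 = -1530240/255077 ≈ -5.9991)
V(L, -17)*(t + b) = -7*(-1530240/255077 - 605)/6 = -7/6*(-155851825/255077) = 1090962775/1530462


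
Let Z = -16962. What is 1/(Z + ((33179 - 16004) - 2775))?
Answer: -1/2562 ≈ -0.00039032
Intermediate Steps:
1/(Z + ((33179 - 16004) - 2775)) = 1/(-16962 + ((33179 - 16004) - 2775)) = 1/(-16962 + (17175 - 2775)) = 1/(-16962 + 14400) = 1/(-2562) = -1/2562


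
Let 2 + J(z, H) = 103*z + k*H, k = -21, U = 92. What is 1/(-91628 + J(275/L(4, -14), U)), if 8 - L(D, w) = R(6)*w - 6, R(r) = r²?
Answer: -518/48436791 ≈ -1.0694e-5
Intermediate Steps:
L(D, w) = 14 - 36*w (L(D, w) = 8 - (6²*w - 6) = 8 - (36*w - 6) = 8 - (-6 + 36*w) = 8 + (6 - 36*w) = 14 - 36*w)
J(z, H) = -2 - 21*H + 103*z (J(z, H) = -2 + (103*z - 21*H) = -2 + (-21*H + 103*z) = -2 - 21*H + 103*z)
1/(-91628 + J(275/L(4, -14), U)) = 1/(-91628 + (-2 - 21*92 + 103*(275/(14 - 36*(-14))))) = 1/(-91628 + (-2 - 1932 + 103*(275/(14 + 504)))) = 1/(-91628 + (-2 - 1932 + 103*(275/518))) = 1/(-91628 + (-2 - 1932 + 28325/518)) = 1/(-91628 - 973487/518) = 1/(-48436791/518) = -518/48436791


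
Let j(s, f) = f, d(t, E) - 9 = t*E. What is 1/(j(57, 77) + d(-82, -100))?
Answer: 1/8286 ≈ 0.00012069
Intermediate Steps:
d(t, E) = 9 + E*t (d(t, E) = 9 + t*E = 9 + E*t)
1/(j(57, 77) + d(-82, -100)) = 1/(77 + (9 - 100*(-82))) = 1/(77 + (9 + 8200)) = 1/(77 + 8209) = 1/8286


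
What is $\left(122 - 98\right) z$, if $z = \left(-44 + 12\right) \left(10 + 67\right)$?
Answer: $-59136$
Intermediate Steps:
$z = -2464$ ($z = \left(-32\right) 77 = -2464$)
$\left(122 - 98\right) z = \left(122 - 98\right) \left(-2464\right) = 24 \left(-2464\right) = -59136$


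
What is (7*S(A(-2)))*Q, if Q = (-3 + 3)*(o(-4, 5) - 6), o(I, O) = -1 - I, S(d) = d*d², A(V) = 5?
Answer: 0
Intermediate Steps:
S(d) = d³
Q = 0 (Q = (-3 + 3)*((-1 - 1*(-4)) - 6) = 0*((-1 + 4) - 6) = 0*(3 - 6) = 0*(-3) = 0)
(7*S(A(-2)))*Q = (7*5³)*0 = (7*125)*0 = 875*0 = 0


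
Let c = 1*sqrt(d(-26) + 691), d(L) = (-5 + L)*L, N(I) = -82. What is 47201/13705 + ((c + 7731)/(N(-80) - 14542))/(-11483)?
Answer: 7926446783147/2301444907360 + sqrt(1497)/167927392 ≈ 3.4441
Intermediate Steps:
d(L) = L*(-5 + L)
c = sqrt(1497) (c = 1*sqrt(-26*(-5 - 26) + 691) = 1*sqrt(-26*(-31) + 691) = 1*sqrt(806 + 691) = 1*sqrt(1497) = sqrt(1497) ≈ 38.691)
47201/13705 + ((c + 7731)/(N(-80) - 14542))/(-11483) = 47201/13705 + ((sqrt(1497) + 7731)/(-82 - 14542))/(-11483) = 47201*(1/13705) + ((7731 + sqrt(1497))/(-14624))*(-1/11483) = 47201/13705 + ((7731 + sqrt(1497))*(-1/14624))*(-1/11483) = 47201/13705 + (-7731/14624 - sqrt(1497)/14624)*(-1/11483) = 47201/13705 + (7731/167927392 + sqrt(1497)/167927392) = 7926446783147/2301444907360 + sqrt(1497)/167927392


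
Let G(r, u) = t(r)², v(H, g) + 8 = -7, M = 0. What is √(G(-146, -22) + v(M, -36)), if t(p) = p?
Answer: √21301 ≈ 145.95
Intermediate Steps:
v(H, g) = -15 (v(H, g) = -8 - 7 = -15)
G(r, u) = r²
√(G(-146, -22) + v(M, -36)) = √((-146)² - 15) = √(21316 - 15) = √21301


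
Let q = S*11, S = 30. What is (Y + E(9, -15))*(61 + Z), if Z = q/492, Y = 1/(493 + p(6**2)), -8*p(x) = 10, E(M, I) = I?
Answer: -149186557/161294 ≈ -924.94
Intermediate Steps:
p(x) = -5/4 (p(x) = -1/8*10 = -5/4)
Y = 4/1967 (Y = 1/(493 - 5/4) = 1/(1967/4) = 4/1967 ≈ 0.0020336)
q = 330 (q = 30*11 = 330)
Z = 55/82 (Z = 330/492 = 330*(1/492) = 55/82 ≈ 0.67073)
(Y + E(9, -15))*(61 + Z) = (4/1967 - 15)*(61 + 55/82) = -29501/1967*5057/82 = -149186557/161294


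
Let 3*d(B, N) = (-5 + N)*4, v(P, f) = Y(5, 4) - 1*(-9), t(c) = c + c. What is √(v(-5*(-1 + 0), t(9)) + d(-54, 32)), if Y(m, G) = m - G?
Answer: √46 ≈ 6.7823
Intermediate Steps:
t(c) = 2*c
v(P, f) = 10 (v(P, f) = (5 - 1*4) - 1*(-9) = (5 - 4) + 9 = 1 + 9 = 10)
d(B, N) = -20/3 + 4*N/3 (d(B, N) = ((-5 + N)*4)/3 = (-20 + 4*N)/3 = -20/3 + 4*N/3)
√(v(-5*(-1 + 0), t(9)) + d(-54, 32)) = √(10 + (-20/3 + (4/3)*32)) = √(10 + (-20/3 + 128/3)) = √(10 + 36) = √46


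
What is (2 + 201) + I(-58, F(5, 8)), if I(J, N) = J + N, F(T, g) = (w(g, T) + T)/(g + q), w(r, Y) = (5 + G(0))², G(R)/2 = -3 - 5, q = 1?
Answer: 159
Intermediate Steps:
G(R) = -16 (G(R) = 2*(-3 - 5) = 2*(-8) = -16)
w(r, Y) = 121 (w(r, Y) = (5 - 16)² = (-11)² = 121)
F(T, g) = (121 + T)/(1 + g) (F(T, g) = (121 + T)/(g + 1) = (121 + T)/(1 + g))
(2 + 201) + I(-58, F(5, 8)) = (2 + 201) + (-58 + (121 + 5)/(1 + 8)) = 203 + (-58 + 126/9) = 203 + (-58 + (⅑)*126) = 203 + (-58 + 14) = 203 - 44 = 159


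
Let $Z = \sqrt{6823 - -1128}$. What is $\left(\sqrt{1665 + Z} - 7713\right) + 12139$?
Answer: $4426 + \sqrt{1665 + \sqrt{7951}} \approx 4467.9$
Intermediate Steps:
$Z = \sqrt{7951}$ ($Z = \sqrt{6823 + \left(-2698 + 3826\right)} = \sqrt{6823 + 1128} = \sqrt{7951} \approx 89.168$)
$\left(\sqrt{1665 + Z} - 7713\right) + 12139 = \left(\sqrt{1665 + \sqrt{7951}} - 7713\right) + 12139 = \left(-7713 + \sqrt{1665 + \sqrt{7951}}\right) + 12139 = 4426 + \sqrt{1665 + \sqrt{7951}}$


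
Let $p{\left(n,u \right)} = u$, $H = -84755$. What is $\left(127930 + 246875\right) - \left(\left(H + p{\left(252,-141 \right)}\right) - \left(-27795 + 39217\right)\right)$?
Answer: $471123$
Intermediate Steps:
$\left(127930 + 246875\right) - \left(\left(H + p{\left(252,-141 \right)}\right) - \left(-27795 + 39217\right)\right) = \left(127930 + 246875\right) - \left(\left(-84755 - 141\right) - \left(-27795 + 39217\right)\right) = 374805 - \left(-84896 - 11422\right) = 374805 - -96318 = 374805 + 96318 = 471123$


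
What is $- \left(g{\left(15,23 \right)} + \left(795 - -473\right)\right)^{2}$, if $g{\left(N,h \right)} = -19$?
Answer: $-1560001$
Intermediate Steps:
$- \left(g{\left(15,23 \right)} + \left(795 - -473\right)\right)^{2} = - \left(-19 + \left(795 - -473\right)\right)^{2} = - \left(-19 + \left(795 + 473\right)\right)^{2} = - \left(-19 + 1268\right)^{2} = - 1249^{2} = \left(-1\right) 1560001 = -1560001$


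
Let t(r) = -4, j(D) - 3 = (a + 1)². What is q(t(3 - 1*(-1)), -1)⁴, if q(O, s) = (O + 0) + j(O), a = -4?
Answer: 4096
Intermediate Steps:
j(D) = 12 (j(D) = 3 + (-4 + 1)² = 3 + (-3)² = 3 + 9 = 12)
q(O, s) = 12 + O (q(O, s) = (O + 0) + 12 = O + 12 = 12 + O)
q(t(3 - 1*(-1)), -1)⁴ = (12 - 4)⁴ = 8⁴ = 4096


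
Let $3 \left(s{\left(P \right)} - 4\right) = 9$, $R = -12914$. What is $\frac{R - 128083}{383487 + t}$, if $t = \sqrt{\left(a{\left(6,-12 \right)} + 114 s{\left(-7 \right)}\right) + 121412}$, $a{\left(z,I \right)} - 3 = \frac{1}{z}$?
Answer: $- \frac{324423099234}{882372941735} + \frac{140997 \sqrt{4399674}}{882372941735} \approx -0.36734$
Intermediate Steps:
$a{\left(z,I \right)} = 3 + \frac{1}{z}$
$s{\left(P \right)} = 7$ ($s{\left(P \right)} = 4 + \frac{1}{3} \cdot 9 = 4 + 3 = 7$)
$t = \frac{\sqrt{4399674}}{6}$ ($t = \sqrt{\left(\left(3 + \frac{1}{6}\right) + 114 \cdot 7\right) + 121412} = \sqrt{\left(\left(3 + \frac{1}{6}\right) + 798\right) + 121412} = \sqrt{\left(\frac{19}{6} + 798\right) + 121412} = \sqrt{\frac{4807}{6} + 121412} = \sqrt{\frac{733279}{6}} = \frac{\sqrt{4399674}}{6} \approx 349.59$)
$\frac{R - 128083}{383487 + t} = \frac{-12914 - 128083}{383487 + \frac{\sqrt{4399674}}{6}} = - \frac{140997}{383487 + \frac{\sqrt{4399674}}{6}}$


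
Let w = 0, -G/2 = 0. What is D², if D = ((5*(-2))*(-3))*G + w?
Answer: 0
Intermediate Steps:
G = 0 (G = -2*0 = 0)
D = 0 (D = ((5*(-2))*(-3))*0 + 0 = -10*(-3)*0 + 0 = 30*0 + 0 = 0 + 0 = 0)
D² = 0² = 0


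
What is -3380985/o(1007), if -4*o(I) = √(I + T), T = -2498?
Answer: -4507980*I*√1491/497 ≈ -3.5024e+5*I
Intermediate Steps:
o(I) = -√(-2498 + I)/4 (o(I) = -√(I - 2498)/4 = -√(-2498 + I)/4)
-3380985/o(1007) = -3380985*(-4/√(-2498 + 1007)) = -3380985*4*I*√1491/1491 = -4507980*I*√1491/497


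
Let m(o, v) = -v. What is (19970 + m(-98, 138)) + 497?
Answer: 20329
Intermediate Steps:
(19970 + m(-98, 138)) + 497 = (19970 - 1*138) + 497 = (19970 - 138) + 497 = 19832 + 497 = 20329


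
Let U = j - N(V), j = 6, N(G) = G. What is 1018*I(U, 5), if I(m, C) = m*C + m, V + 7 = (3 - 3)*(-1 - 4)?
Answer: 79404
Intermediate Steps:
V = -7 (V = -7 + (3 - 3)*(-1 - 4) = -7 + 0*(-5) = -7 + 0 = -7)
U = 13 (U = 6 - 1*(-7) = 6 + 7 = 13)
I(m, C) = m + C*m (I(m, C) = C*m + m = m + C*m)
1018*I(U, 5) = 1018*(13*(1 + 5)) = 1018*(13*6) = 1018*78 = 79404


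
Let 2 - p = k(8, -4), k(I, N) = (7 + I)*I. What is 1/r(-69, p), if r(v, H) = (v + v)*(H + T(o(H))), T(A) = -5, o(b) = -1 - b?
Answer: 1/16974 ≈ 5.8914e-5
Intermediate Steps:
k(I, N) = I*(7 + I)
p = -118 (p = 2 - 8*(7 + 8) = 2 - 8*15 = 2 - 1*120 = 2 - 120 = -118)
r(v, H) = 2*v*(-5 + H) (r(v, H) = (v + v)*(H - 5) = (2*v)*(-5 + H) = 2*v*(-5 + H))
1/r(-69, p) = 1/(2*(-69)*(-5 - 118)) = 1/(2*(-69)*(-123)) = 1/16974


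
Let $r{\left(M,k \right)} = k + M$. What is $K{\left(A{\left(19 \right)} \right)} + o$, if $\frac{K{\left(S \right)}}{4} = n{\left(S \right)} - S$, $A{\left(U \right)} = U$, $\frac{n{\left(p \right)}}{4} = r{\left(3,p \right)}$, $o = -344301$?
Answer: $-344025$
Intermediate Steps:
$r{\left(M,k \right)} = M + k$
$n{\left(p \right)} = 12 + 4 p$ ($n{\left(p \right)} = 4 \left(3 + p\right) = 12 + 4 p$)
$K{\left(S \right)} = 48 + 12 S$ ($K{\left(S \right)} = 4 \left(\left(12 + 4 S\right) - S\right) = 4 \left(12 + 3 S\right) = 48 + 12 S$)
$K{\left(A{\left(19 \right)} \right)} + o = \left(48 + 12 \cdot 19\right) - 344301 = \left(48 + 228\right) - 344301 = 276 - 344301 = -344025$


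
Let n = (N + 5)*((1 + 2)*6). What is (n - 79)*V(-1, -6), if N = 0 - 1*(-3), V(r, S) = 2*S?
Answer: -780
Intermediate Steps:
N = 3 (N = 0 + 3 = 3)
n = 144 (n = (3 + 5)*((1 + 2)*6) = 8*(3*6) = 8*18 = 144)
(n - 79)*V(-1, -6) = (144 - 79)*(2*(-6)) = 65*(-12) = -780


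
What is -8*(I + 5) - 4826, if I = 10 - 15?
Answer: -4826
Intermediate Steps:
I = -5
-8*(I + 5) - 4826 = -8*(-5 + 5) - 4826 = -8*0 - 4826 = 0 - 4826 = -4826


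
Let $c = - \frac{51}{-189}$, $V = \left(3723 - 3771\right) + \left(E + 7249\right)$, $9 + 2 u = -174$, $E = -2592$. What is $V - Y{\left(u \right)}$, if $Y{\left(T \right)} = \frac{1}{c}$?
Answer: $\frac{78290}{17} \approx 4605.3$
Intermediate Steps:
$u = - \frac{183}{2}$ ($u = - \frac{9}{2} + \frac{1}{2} \left(-174\right) = - \frac{9}{2} - 87 = - \frac{183}{2} \approx -91.5$)
$V = 4609$ ($V = \left(3723 - 3771\right) + \left(-2592 + 7249\right) = -48 + 4657 = 4609$)
$c = \frac{17}{63}$ ($c = \left(-51\right) \left(- \frac{1}{189}\right) = \frac{17}{63} \approx 0.26984$)
$Y{\left(T \right)} = \frac{63}{17}$ ($Y{\left(T \right)} = \frac{1}{\frac{17}{63}} = \frac{63}{17}$)
$V - Y{\left(u \right)} = 4609 - \frac{63}{17} = \frac{78290}{17}$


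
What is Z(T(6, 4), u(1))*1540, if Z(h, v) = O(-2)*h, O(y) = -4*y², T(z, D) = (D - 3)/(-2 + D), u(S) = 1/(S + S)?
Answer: -12320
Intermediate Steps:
u(S) = 1/(2*S)
T(z, D) = (-3 + D)/(-2 + D)
Z(h, v) = -16*h (Z(h, v) = (-4*(-2)²)*h = (-4*4)*h = -16*h)
Z(T(6, 4), u(1))*1540 = -16*(-3 + 4)/(-2 + 4)*1540 = -16/2*1540 = -8*1540 = -12320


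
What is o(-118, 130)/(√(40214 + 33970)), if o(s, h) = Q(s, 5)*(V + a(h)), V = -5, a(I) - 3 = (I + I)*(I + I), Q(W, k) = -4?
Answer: -67598*√18546/9273 ≈ -992.75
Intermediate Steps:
a(I) = 3 + 4*I² (a(I) = 3 + (I + I)*(I + I) = 3 + (2*I)*(2*I) = 3 + 4*I²)
o(s, h) = 8 - 16*h² (o(s, h) = -4*(-5 + (3 + 4*h²)) = -4*(-2 + 4*h²) = 8 - 16*h²)
o(-118, 130)/(√(40214 + 33970)) = (8 - 16*130²)/(√(40214 + 33970)) = (8 - 16*16900)/(√74184) = (8 - 270400)/((2*√18546)) = -67598*√18546/9273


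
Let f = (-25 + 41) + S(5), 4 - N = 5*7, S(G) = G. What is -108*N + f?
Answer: 3369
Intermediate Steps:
N = -31 (N = 4 - 5*7 = 4 - 1*35 = 4 - 35 = -31)
f = 21 (f = (-25 + 41) + 5 = 16 + 5 = 21)
-108*N + f = -108*(-31) + 21 = 3348 + 21 = 3369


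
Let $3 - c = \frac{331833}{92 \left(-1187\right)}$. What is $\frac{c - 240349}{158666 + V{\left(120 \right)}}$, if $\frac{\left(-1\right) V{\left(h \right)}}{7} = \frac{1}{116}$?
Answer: $- \frac{761145969779}{502481702949} \approx -1.5148$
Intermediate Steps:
$V{\left(h \right)} = - \frac{7}{116}$
$c = \frac{659445}{109204}$ ($c = 3 - \frac{331833}{92 \left(-1187\right)} = 3 - \frac{331833}{-109204} = 3 - 331833 \left(- \frac{1}{109204}\right) = 3 - - \frac{331833}{109204} = 3 + \frac{331833}{109204} = \frac{659445}{109204} \approx 6.0387$)
$\frac{c - 240349}{158666 + V{\left(120 \right)}} = \frac{\frac{659445}{109204} - 240349}{158666 - \frac{7}{116}} = - \frac{26246412751}{109204 \cdot \frac{18405249}{116}} = \left(- \frac{26246412751}{109204}\right) \frac{116}{18405249} = - \frac{761145969779}{502481702949}$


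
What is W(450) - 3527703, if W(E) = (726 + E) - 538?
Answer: -3527065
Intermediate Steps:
W(E) = 188 + E
W(450) - 3527703 = (188 + 450) - 3527703 = 638 - 3527703 = -3527065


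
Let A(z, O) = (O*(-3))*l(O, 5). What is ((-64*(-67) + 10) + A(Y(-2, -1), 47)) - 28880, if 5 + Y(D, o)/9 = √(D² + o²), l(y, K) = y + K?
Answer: -31914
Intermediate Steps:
l(y, K) = K + y
Y(D, o) = -45 + 9*√(D² + o²)
A(z, O) = -3*O*(5 + O) (A(z, O) = (O*(-3))*(5 + O) = (-3*O)*(5 + O) = -3*O*(5 + O))
((-64*(-67) + 10) + A(Y(-2, -1), 47)) - 28880 = ((-64*(-67) + 10) - 3*47*(5 + 47)) - 28880 = ((4288 + 10) - 3*47*52) - 28880 = (4298 - 7332) - 28880 = -3034 - 28880 = -31914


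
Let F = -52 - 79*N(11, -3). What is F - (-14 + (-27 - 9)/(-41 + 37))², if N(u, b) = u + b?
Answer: -709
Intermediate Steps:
N(u, b) = b + u
F = -684 (F = -52 - 79*(-3 + 11) = -52 - 79*8 = -52 - 632 = -684)
F - (-14 + (-27 - 9)/(-41 + 37))² = -684 - (-14 + (-27 - 9)/(-41 + 37))² = -684 - (-14 - 36/(-4))² = -684 - (-14 - 36*(-¼))² = -684 - (-14 + 9)² = -684 - 1*(-5)² = -684 - 1*25 = -684 - 25 = -709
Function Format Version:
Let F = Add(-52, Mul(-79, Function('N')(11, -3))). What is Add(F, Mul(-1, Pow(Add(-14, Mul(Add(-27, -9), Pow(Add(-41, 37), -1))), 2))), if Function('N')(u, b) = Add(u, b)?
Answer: -709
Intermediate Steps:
Function('N')(u, b) = Add(b, u)
F = -684 (F = Add(-52, Mul(-79, Add(-3, 11))) = Add(-52, Mul(-79, 8)) = Add(-52, -632) = -684)
Add(F, Mul(-1, Pow(Add(-14, Mul(Add(-27, -9), Pow(Add(-41, 37), -1))), 2))) = Add(-684, Mul(-1, Pow(Add(-14, Mul(Add(-27, -9), Pow(Add(-41, 37), -1))), 2))) = Add(-684, Mul(-1, Pow(Add(-14, Mul(-36, Pow(-4, -1))), 2))) = Add(-684, Mul(-1, Pow(Add(-14, Mul(-36, Rational(-1, 4))), 2))) = Add(-684, Mul(-1, Pow(Add(-14, 9), 2))) = Add(-684, Mul(-1, Pow(-5, 2))) = Add(-684, Mul(-1, 25)) = Add(-684, -25) = -709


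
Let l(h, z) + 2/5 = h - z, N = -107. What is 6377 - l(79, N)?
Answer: 30957/5 ≈ 6191.4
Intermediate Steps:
l(h, z) = -2/5 + h - z (l(h, z) = -2/5 + (h - z) = -2/5 + h - z)
6377 - l(79, N) = 6377 - (-2/5 + 79 - 1*(-107)) = 6377 - (-2/5 + 79 + 107) = 6377 - 1*928/5 = 6377 - 928/5 = 30957/5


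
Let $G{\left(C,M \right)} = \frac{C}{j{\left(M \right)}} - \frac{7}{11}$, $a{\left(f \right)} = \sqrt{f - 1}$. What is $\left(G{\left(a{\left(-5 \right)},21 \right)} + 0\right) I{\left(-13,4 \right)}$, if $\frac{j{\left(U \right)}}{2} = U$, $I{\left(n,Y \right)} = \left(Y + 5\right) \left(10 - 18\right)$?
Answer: $\frac{504}{11} - \frac{12 i \sqrt{6}}{7} \approx 45.818 - 4.1991 i$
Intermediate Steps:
$I{\left(n,Y \right)} = -40 - 8 Y$ ($I{\left(n,Y \right)} = \left(5 + Y\right) \left(-8\right) = -40 - 8 Y$)
$j{\left(U \right)} = 2 U$
$a{\left(f \right)} = \sqrt{-1 + f}$
$G{\left(C,M \right)} = - \frac{7}{11} + \frac{C}{2 M}$ ($G{\left(C,M \right)} = \frac{C}{2 M} - \frac{7}{11} = - \frac{7}{11} + \frac{C}{2 M}$)
$\left(G{\left(a{\left(-5 \right)},21 \right)} + 0\right) I{\left(-13,4 \right)} = \left(\left(- \frac{7}{11} + \frac{\sqrt{-1 - 5}}{2 \cdot 21}\right) + 0\right) \left(-40 - 32\right) = \left(\left(- \frac{7}{11} + \frac{1}{2} \sqrt{-6} \cdot \frac{1}{21}\right) + 0\right) \left(-40 - 32\right) = \left(\left(- \frac{7}{11} + \frac{1}{2} i \sqrt{6} \cdot \frac{1}{21}\right) + 0\right) \left(-72\right) = \left(\left(- \frac{7}{11} + \frac{i \sqrt{6}}{42}\right) + 0\right) \left(-72\right) = \left(- \frac{7}{11} + \frac{i \sqrt{6}}{42}\right) \left(-72\right) = \frac{504}{11} - \frac{12 i \sqrt{6}}{7}$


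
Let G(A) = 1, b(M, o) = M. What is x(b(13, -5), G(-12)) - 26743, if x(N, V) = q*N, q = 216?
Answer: -23935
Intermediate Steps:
x(N, V) = 216*N
x(b(13, -5), G(-12)) - 26743 = 216*13 - 26743 = 2808 - 26743 = -23935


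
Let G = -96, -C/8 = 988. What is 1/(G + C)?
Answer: -1/8000 ≈ -0.00012500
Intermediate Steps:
C = -7904 (C = -8*988 = -7904)
1/(G + C) = 1/(-96 - 7904) = 1/(-8000) = -1/8000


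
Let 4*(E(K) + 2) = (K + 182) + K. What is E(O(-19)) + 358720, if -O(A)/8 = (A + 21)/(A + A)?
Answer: 13633021/38 ≈ 3.5876e+5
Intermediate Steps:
O(A) = -4*(21 + A)/A (O(A) = -8*(A + 21)/(A + A) = -8*(21 + A)/(2*A) = -8*(21 + A)*1/(2*A) = -4*(21 + A)/A)
E(K) = 87/2 + K/2 (E(K) = -2 + ((K + 182) + K)/4 = -2 + ((182 + K) + K)/4 = -2 + (182 + 2*K)/4 = -2 + (91/2 + K/2) = 87/2 + K/2)
E(O(-19)) + 358720 = (87/2 + (-4 - 84/(-19))/2) + 358720 = (87/2 + (-4 - 84*(-1/19))/2) + 358720 = (87/2 + (-4 + 84/19)/2) + 358720 = (87/2 + (½)*(8/19)) + 358720 = (87/2 + 4/19) + 358720 = 1661/38 + 358720 = 13633021/38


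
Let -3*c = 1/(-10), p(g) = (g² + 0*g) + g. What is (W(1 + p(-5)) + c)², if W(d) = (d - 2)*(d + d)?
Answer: 573171481/900 ≈ 6.3686e+5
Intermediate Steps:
p(g) = g + g² (p(g) = (g² + 0) + g = g² + g = g + g²)
W(d) = 2*d*(-2 + d) (W(d) = (-2 + d)*(2*d) = 2*d*(-2 + d))
c = 1/30 (c = -⅓/(-10) = -⅓*(-⅒) = 1/30 ≈ 0.033333)
(W(1 + p(-5)) + c)² = (2*(1 - 5*(1 - 5))*(-2 + (1 - 5*(1 - 5))) + 1/30)² = (2*(1 - 5*(-4))*(-2 + (1 - 5*(-4))) + 1/30)² = (2*(1 + 20)*(-2 + (1 + 20)) + 1/30)² = (2*21*(-2 + 21) + 1/30)² = (2*21*19 + 1/30)² = (798 + 1/30)² = (23941/30)² = 573171481/900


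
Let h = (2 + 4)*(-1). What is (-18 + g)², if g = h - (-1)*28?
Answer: 16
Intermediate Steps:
h = -6 (h = 6*(-1) = -6)
g = 22 (g = -6 - (-1)*28 = -6 - 1*(-28) = -6 + 28 = 22)
(-18 + g)² = (-18 + 22)² = 4² = 16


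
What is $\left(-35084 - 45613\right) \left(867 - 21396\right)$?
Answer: $1656628713$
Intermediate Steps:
$\left(-35084 - 45613\right) \left(867 - 21396\right) = \left(-80697\right) \left(-20529\right) = 1656628713$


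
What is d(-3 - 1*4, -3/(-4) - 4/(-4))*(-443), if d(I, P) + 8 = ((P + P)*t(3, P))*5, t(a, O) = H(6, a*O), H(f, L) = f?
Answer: -42971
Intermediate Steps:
t(a, O) = 6
d(I, P) = -8 + 60*P (d(I, P) = -8 + ((P + P)*6)*5 = -8 + ((2*P)*6)*5 = -8 + (12*P)*5 = -8 + 60*P)
d(-3 - 1*4, -3/(-4) - 4/(-4))*(-443) = (-8 + 60*(-3/(-4) - 4/(-4)))*(-443) = (-8 + 60*(-3*(-1/4) - 4*(-1/4)))*(-443) = (-8 + 60*(3/4 + 1))*(-443) = (-8 + 60*(7/4))*(-443) = (-8 + 105)*(-443) = 97*(-443) = -42971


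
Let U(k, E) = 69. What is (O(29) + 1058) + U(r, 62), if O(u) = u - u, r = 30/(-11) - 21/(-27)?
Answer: 1127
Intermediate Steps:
r = -193/99 (r = 30*(-1/11) - 21*(-1/27) = -30/11 + 7/9 = -193/99 ≈ -1.9495)
O(u) = 0
(O(29) + 1058) + U(r, 62) = (0 + 1058) + 69 = 1058 + 69 = 1127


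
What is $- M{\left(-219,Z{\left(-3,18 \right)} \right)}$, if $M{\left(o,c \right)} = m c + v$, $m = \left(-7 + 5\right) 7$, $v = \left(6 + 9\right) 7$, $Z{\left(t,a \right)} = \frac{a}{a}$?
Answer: $-91$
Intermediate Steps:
$Z{\left(t,a \right)} = 1$
$v = 105$ ($v = 15 \cdot 7 = 105$)
$m = -14$ ($m = \left(-2\right) 7 = -14$)
$M{\left(o,c \right)} = 105 - 14 c$ ($M{\left(o,c \right)} = - 14 c + 105 = 105 - 14 c$)
$- M{\left(-219,Z{\left(-3,18 \right)} \right)} = - (105 - 14) = \left(-1\right) 91 = -91$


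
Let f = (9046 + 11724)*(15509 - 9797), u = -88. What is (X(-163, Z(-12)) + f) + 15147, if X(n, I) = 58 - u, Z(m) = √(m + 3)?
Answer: 118653533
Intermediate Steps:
f = 118638240 (f = 20770*5712 = 118638240)
Z(m) = √(3 + m)
X(n, I) = 146 (X(n, I) = 58 - 1*(-88) = 58 + 88 = 146)
(X(-163, Z(-12)) + f) + 15147 = (146 + 118638240) + 15147 = 118638386 + 15147 = 118653533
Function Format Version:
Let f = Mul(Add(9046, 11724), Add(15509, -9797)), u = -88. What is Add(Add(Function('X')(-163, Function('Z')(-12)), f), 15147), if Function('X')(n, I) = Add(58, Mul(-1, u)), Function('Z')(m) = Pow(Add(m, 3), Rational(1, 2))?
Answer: 118653533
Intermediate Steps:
f = 118638240 (f = Mul(20770, 5712) = 118638240)
Function('Z')(m) = Pow(Add(3, m), Rational(1, 2))
Function('X')(n, I) = 146 (Function('X')(n, I) = Add(58, Mul(-1, -88)) = Add(58, 88) = 146)
Add(Add(Function('X')(-163, Function('Z')(-12)), f), 15147) = Add(Add(146, 118638240), 15147) = Add(118638386, 15147) = 118653533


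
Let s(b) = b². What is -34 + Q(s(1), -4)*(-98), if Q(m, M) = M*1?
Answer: 358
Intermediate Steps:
Q(m, M) = M
-34 + Q(s(1), -4)*(-98) = -34 - 4*(-98) = -34 + 392 = 358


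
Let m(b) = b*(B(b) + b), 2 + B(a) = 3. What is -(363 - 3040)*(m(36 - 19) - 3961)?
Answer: -9784435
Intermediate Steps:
B(a) = 1 (B(a) = -2 + 3 = 1)
m(b) = b*(1 + b)
-(363 - 3040)*(m(36 - 19) - 3961) = -(363 - 3040)*((36 - 19)*(1 + (36 - 19)) - 3961) = -(-2677)*(17*(1 + 17) - 3961) = -(-2677)*(17*18 - 3961) = -(-2677)*(306 - 3961) = -(-2677)*(-3655) = -1*9784435 = -9784435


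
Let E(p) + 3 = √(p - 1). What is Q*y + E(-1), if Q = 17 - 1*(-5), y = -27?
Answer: -597 + I*√2 ≈ -597.0 + 1.4142*I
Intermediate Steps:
E(p) = -3 + √(-1 + p) (E(p) = -3 + √(p - 1) = -3 + √(-1 + p))
Q = 22 (Q = 17 + 5 = 22)
Q*y + E(-1) = 22*(-27) + (-3 + √(-1 - 1)) = -594 + (-3 + √(-2)) = -594 + (-3 + I*√2) = -597 + I*√2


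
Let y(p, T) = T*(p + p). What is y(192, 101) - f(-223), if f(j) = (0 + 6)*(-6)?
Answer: 38820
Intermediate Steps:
y(p, T) = 2*T*p (y(p, T) = T*(2*p) = 2*T*p)
f(j) = -36 (f(j) = 6*(-6) = -36)
y(192, 101) - f(-223) = 2*101*192 - 1*(-36) = 38784 + 36 = 38820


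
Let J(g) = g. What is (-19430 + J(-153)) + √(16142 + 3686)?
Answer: -19583 + 2*√4957 ≈ -19442.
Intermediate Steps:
(-19430 + J(-153)) + √(16142 + 3686) = (-19430 - 153) + √(16142 + 3686) = -19583 + √19828 = -19583 + 2*√4957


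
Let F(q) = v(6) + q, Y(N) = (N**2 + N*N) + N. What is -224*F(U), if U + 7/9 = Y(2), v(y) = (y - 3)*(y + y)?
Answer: -91168/9 ≈ -10130.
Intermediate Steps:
Y(N) = N + 2*N**2 (Y(N) = (N**2 + N**2) + N = 2*N**2 + N = N + 2*N**2)
v(y) = 2*y*(-3 + y) (v(y) = (-3 + y)*(2*y) = 2*y*(-3 + y))
U = 83/9 (U = -7/9 + 2*(1 + 2*2) = -7/9 + 2*(1 + 4) = -7/9 + 2*5 = -7/9 + 10 = 83/9 ≈ 9.2222)
F(q) = 36 + q (F(q) = 2*6*(-3 + 6) + q = 2*6*3 + q = 36 + q)
-224*F(U) = -224*(36 + 83/9) = -224*407/9 = -91168/9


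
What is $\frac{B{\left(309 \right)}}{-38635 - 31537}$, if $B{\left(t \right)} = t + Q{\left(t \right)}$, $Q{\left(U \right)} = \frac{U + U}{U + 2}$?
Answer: $- \frac{96717}{21823492} \approx -0.0044318$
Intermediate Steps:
$Q{\left(U \right)} = \frac{2 U}{2 + U}$
$B{\left(t \right)} = t + \frac{2 t}{2 + t}$
$\frac{B{\left(309 \right)}}{-38635 - 31537} = \frac{309 \frac{1}{2 + 309} \left(4 + 309\right)}{-38635 - 31537} = \frac{309 \cdot \frac{1}{311} \cdot 313}{-38635 - 31537} = \frac{309 \cdot \frac{1}{311} \cdot 313}{-70172} = \frac{96717}{311} \left(- \frac{1}{70172}\right) = - \frac{96717}{21823492}$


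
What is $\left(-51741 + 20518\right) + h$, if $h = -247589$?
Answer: $-278812$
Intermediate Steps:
$\left(-51741 + 20518\right) + h = \left(-51741 + 20518\right) - 247589 = -31223 - 247589 = -278812$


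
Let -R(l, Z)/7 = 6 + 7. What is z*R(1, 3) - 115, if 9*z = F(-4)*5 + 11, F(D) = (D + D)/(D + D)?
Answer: -2491/9 ≈ -276.78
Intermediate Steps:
R(l, Z) = -91 (R(l, Z) = -7*(6 + 7) = -7*13 = -91)
F(D) = 1 (F(D) = (2*D)/((2*D)) = (2*D)*(1/(2*D)) = 1)
z = 16/9 (z = (1*5 + 11)/9 = (5 + 11)/9 = (1/9)*16 = 16/9 ≈ 1.7778)
z*R(1, 3) - 115 = (16/9)*(-91) - 115 = -1456/9 - 115 = -2491/9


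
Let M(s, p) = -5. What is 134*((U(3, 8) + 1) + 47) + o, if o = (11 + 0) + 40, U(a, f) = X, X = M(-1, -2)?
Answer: 5813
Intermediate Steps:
X = -5
U(a, f) = -5
o = 51 (o = 11 + 40 = 51)
134*((U(3, 8) + 1) + 47) + o = 134*((-5 + 1) + 47) + 51 = 134*(-4 + 47) + 51 = 134*43 + 51 = 5762 + 51 = 5813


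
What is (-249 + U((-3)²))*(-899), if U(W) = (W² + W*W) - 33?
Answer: 107880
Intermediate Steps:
U(W) = -33 + 2*W² (U(W) = (W² + W²) - 33 = 2*W² - 33 = -33 + 2*W²)
(-249 + U((-3)²))*(-899) = (-249 + (-33 + 2*((-3)²)²))*(-899) = (-249 + (-33 + 2*9²))*(-899) = (-249 + (-33 + 2*81))*(-899) = (-249 + (-33 + 162))*(-899) = (-249 + 129)*(-899) = -120*(-899) = 107880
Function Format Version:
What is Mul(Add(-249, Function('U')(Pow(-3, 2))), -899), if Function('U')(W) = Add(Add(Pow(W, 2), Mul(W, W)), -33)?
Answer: 107880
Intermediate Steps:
Function('U')(W) = Add(-33, Mul(2, Pow(W, 2))) (Function('U')(W) = Add(Add(Pow(W, 2), Pow(W, 2)), -33) = Add(Mul(2, Pow(W, 2)), -33) = Add(-33, Mul(2, Pow(W, 2))))
Mul(Add(-249, Function('U')(Pow(-3, 2))), -899) = Mul(Add(-249, Add(-33, Mul(2, Pow(Pow(-3, 2), 2)))), -899) = Mul(Add(-249, Add(-33, Mul(2, Pow(9, 2)))), -899) = Mul(Add(-249, Add(-33, Mul(2, 81))), -899) = Mul(Add(-249, Add(-33, 162)), -899) = Mul(Add(-249, 129), -899) = Mul(-120, -899) = 107880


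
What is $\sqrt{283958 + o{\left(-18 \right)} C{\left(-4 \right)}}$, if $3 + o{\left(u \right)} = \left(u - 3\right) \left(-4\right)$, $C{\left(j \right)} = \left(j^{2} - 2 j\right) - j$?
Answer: $\sqrt{286226} \approx 535.0$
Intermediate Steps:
$C{\left(j \right)} = j^{2} - 3 j$
$o{\left(u \right)} = 9 - 4 u$ ($o{\left(u \right)} = -3 + \left(u - 3\right) \left(-4\right) = -3 + \left(-3 + u\right) \left(-4\right) = -3 - \left(-12 + 4 u\right) = 9 - 4 u$)
$\sqrt{283958 + o{\left(-18 \right)} C{\left(-4 \right)}} = \sqrt{283958 + \left(9 - -72\right) \left(- 4 \left(-3 - 4\right)\right)} = \sqrt{283958 + \left(9 + 72\right) \left(\left(-4\right) \left(-7\right)\right)} = \sqrt{283958 + 81 \cdot 28} = \sqrt{283958 + 2268} = \sqrt{286226}$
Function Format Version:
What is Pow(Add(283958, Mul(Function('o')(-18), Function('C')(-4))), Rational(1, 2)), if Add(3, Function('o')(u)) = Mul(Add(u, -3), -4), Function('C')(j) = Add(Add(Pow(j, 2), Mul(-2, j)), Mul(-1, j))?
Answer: Pow(286226, Rational(1, 2)) ≈ 535.00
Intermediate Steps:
Function('C')(j) = Add(Pow(j, 2), Mul(-3, j))
Function('o')(u) = Add(9, Mul(-4, u)) (Function('o')(u) = Add(-3, Mul(Add(u, -3), -4)) = Add(-3, Mul(Add(-3, u), -4)) = Add(-3, Add(12, Mul(-4, u))) = Add(9, Mul(-4, u)))
Pow(Add(283958, Mul(Function('o')(-18), Function('C')(-4))), Rational(1, 2)) = Pow(Add(283958, Mul(Add(9, Mul(-4, -18)), Mul(-4, Add(-3, -4)))), Rational(1, 2)) = Pow(Add(283958, Mul(Add(9, 72), Mul(-4, -7))), Rational(1, 2)) = Pow(Add(283958, Mul(81, 28)), Rational(1, 2)) = Pow(Add(283958, 2268), Rational(1, 2)) = Pow(286226, Rational(1, 2))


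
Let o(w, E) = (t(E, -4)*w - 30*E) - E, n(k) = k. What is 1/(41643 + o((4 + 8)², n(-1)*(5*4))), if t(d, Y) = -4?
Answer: 1/41687 ≈ 2.3988e-5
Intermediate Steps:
o(w, E) = -31*E - 4*w (o(w, E) = (-4*w - 30*E) - E = (-30*E - 4*w) - E = -31*E - 4*w)
1/(41643 + o((4 + 8)², n(-1)*(5*4))) = 1/(41643 + (-(-31)*5*4 - 4*(4 + 8)²)) = 1/(41643 + (-(-31)*20 - 4*12²)) = 1/(41643 + (-31*(-20) - 4*144)) = 1/(41643 + (620 - 576)) = 1/(41643 + 44) = 1/41687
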